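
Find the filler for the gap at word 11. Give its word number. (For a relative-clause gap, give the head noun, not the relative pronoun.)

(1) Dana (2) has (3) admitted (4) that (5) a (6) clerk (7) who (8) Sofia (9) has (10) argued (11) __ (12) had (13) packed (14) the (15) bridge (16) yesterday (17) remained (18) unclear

The gap at 11 is the subject of "packed", inside a relative clause.
The relative pronoun is "who" (word 7); it is bound by the head noun immediately before it.
Its filler is the head noun "clerk", at word 6.

6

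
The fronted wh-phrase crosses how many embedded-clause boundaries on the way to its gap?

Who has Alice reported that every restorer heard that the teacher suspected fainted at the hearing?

3

"who" is extracted from the subject of "fainted".
Boundaries crossed, outermost first: [that], [that], [Ø] — 3 in total.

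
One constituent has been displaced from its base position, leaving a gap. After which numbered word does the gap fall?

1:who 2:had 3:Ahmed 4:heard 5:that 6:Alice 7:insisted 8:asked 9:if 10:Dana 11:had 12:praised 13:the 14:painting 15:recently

The displaced element is "who" (word 1).
It is linked across 2 clause boundaries (that → Ø).
It functions as the subject of "asked", so the gap sits immediately after word 7 ("insisted").
Base order: Ahmed had heard that Alice insisted that who asked if Dana had praised the painting recently.

7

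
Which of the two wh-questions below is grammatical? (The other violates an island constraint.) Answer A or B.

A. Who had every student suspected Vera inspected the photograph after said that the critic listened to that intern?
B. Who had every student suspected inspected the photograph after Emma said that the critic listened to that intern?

B

In A, the wh-phrase is extracted from inside an adjunct island (introduced by "after"), which blocks movement.
In B, the extraction path crosses only that-complement boundaries, which are transparent.
So B is grammatical.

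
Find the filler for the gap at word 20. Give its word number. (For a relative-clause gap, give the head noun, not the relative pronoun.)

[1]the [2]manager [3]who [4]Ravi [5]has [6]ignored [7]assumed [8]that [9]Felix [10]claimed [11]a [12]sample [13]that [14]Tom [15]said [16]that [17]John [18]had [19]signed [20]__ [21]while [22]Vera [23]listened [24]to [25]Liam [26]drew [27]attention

12

The gap at 20 is the object of "signed", inside a relative clause.
The relative pronoun is "that" (word 13); it is bound by the head noun immediately before it.
Its filler is the head noun "sample", at word 12.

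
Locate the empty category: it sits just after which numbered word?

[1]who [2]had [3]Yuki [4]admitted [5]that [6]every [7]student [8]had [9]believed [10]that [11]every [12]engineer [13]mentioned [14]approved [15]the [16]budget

13

The displaced element is "who" (word 1).
It is linked across 3 clause boundaries (that → that → Ø).
It functions as the subject of "approved", so the gap sits immediately after word 13 ("mentioned").
Base order: Yuki had admitted that every student had believed that every engineer mentioned that who approved the budget.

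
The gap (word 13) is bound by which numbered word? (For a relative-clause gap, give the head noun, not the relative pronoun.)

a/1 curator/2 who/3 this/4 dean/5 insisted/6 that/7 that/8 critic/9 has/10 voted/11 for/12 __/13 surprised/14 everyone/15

The gap at 13 is the prepositional object of "voted", inside a relative clause.
The relative pronoun is "who" (word 3); it is bound by the head noun immediately before it.
Its filler is the head noun "curator", at word 2.

2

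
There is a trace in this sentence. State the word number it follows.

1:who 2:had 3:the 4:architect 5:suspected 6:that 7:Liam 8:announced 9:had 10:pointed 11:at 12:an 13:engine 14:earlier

8

The displaced element is "who" (word 1).
It is linked across 2 clause boundaries (that → Ø).
It functions as the subject of "pointed", so the gap sits immediately after word 8 ("announced").
Base order: The architect had suspected that Liam announced who had pointed at an engine earlier.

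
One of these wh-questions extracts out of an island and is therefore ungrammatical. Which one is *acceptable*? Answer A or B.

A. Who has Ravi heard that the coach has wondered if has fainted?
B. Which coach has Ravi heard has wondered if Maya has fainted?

In A, the wh-phrase is extracted from inside a wh-island (introduced by "if"), which blocks movement.
In B, the extraction path crosses only that-complement boundaries, which are transparent.
So B is grammatical.

B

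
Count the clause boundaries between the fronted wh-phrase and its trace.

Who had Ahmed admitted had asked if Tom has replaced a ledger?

1

"who" is extracted from the subject of "asked".
Boundaries crossed, outermost first: [Ø] — 1 in total.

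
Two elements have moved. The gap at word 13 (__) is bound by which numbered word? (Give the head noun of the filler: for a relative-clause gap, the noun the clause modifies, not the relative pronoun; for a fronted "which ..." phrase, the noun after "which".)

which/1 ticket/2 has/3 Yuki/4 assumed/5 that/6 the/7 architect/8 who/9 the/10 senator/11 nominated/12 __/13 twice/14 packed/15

8

The marked gap is inside the relative clause, the direct object of "nominated".
Its filler is the head noun "architect" (via "who"), at word 8.
(The other dependency links word 2 to a gap after word 15.)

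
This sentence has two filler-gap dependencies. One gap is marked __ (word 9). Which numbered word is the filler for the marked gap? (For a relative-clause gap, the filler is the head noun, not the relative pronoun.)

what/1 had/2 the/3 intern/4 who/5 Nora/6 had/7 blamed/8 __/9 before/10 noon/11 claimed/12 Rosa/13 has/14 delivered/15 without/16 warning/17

4

The marked gap is inside the relative clause, the direct object of "blamed".
Its filler is the head noun "intern" (via "who"), at word 4.
(The other dependency links word 1 to a gap after word 15.)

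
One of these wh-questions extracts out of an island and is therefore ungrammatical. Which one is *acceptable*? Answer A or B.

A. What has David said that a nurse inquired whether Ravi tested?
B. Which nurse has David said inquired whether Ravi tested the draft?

B

In A, the wh-phrase is extracted from inside a wh-island (introduced by "whether"), which blocks movement.
In B, the extraction path crosses only that-complement boundaries, which are transparent.
So B is grammatical.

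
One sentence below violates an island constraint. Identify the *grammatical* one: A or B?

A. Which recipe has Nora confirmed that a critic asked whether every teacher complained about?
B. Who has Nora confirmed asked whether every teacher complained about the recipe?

B

In A, the wh-phrase is extracted from inside a wh-island (introduced by "whether"), which blocks movement.
In B, the extraction path crosses only that-complement boundaries, which are transparent.
So B is grammatical.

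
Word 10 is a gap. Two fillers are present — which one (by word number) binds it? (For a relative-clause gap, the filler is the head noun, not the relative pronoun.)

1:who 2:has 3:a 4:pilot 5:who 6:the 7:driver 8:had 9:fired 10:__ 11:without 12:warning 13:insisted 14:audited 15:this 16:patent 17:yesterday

The marked gap is inside the relative clause, the direct object of "fired".
Its filler is the head noun "pilot" (via "who"), at word 4.
(The other dependency links word 1 to a gap after word 13.)

4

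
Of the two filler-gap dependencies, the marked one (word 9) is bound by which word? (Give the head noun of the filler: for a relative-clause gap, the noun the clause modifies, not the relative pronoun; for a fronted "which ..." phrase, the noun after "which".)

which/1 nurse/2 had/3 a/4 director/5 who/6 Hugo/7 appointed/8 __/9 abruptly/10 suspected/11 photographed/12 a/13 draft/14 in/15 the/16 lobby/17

The marked gap is inside the relative clause, the direct object of "appointed".
Its filler is the head noun "director" (via "who"), at word 5.
(The other dependency links word 2 to a gap after word 11.)

5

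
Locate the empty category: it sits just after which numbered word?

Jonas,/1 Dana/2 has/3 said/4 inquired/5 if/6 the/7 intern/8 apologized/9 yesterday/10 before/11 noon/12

4

The displaced element is "Jonas" (word 1).
It is linked across 1 clause boundary (Ø).
It functions as the subject of "inquired", so the gap sits immediately after word 4 ("said").
Base order: Dana has said that Jonas inquired if the intern apologized yesterday before noon.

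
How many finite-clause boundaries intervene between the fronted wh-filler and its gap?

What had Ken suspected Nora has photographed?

"what" is extracted from the object of "photographed".
Boundaries crossed, outermost first: [Ø] — 1 in total.

1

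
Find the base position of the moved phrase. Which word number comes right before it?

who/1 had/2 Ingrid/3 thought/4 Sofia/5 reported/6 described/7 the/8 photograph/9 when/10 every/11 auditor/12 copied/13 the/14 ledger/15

The displaced element is "who" (word 1).
It is linked across 2 clause boundaries (Ø → Ø).
It functions as the subject of "described", so the gap sits immediately after word 6 ("reported").
Base order: Ingrid had thought Sofia reported who described the photograph when every auditor copied the ledger.

6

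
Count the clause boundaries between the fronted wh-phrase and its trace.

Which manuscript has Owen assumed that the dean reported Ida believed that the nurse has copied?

3

"which manuscript" is extracted from the object of "copied".
Boundaries crossed, outermost first: [that], [Ø], [that] — 3 in total.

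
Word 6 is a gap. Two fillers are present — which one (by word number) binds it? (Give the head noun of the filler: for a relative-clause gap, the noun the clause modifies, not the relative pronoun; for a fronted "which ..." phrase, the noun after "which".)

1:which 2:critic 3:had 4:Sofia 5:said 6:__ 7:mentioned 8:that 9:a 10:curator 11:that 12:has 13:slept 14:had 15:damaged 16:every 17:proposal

2

The marked gap is the subject of "mentioned".
Its filler is the fronted wh-phrase "which critic", at word 2.
(The other dependency links word 10 to a gap after word 11.)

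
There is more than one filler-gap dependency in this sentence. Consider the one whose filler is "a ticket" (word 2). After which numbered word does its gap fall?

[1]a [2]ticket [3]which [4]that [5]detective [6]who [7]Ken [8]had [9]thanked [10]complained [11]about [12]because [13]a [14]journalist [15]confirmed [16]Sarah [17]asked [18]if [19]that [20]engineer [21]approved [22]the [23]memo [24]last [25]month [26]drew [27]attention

11

The displaced element is "a ticket" (word 2).
It functions as the object of the preposition "about" of "complained", so the gap sits immediately after word 11 ("about").
Base order: That detective who Ken had thanked complained about a ticket because a journalist confirmed Sarah asked if that engineer approved the memo last month.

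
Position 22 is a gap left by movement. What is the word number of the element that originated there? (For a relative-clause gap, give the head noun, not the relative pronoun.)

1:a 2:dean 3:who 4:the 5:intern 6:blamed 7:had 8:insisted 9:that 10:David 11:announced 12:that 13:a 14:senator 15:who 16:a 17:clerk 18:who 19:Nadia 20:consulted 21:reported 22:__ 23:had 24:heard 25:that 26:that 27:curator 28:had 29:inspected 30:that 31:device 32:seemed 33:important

The gap at 22 is the subject of "heard", inside a relative clause.
The relative pronoun is "who" (word 15); it is bound by the head noun immediately before it.
Its filler is the head noun "senator", at word 14.

14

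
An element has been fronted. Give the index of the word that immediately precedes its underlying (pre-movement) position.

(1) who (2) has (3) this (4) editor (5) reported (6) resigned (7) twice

The displaced element is "who" (word 1).
It is linked across 1 clause boundary (Ø).
It functions as the subject of "resigned", so the gap sits immediately after word 5 ("reported").
Base order: This editor has reported that who resigned twice.

5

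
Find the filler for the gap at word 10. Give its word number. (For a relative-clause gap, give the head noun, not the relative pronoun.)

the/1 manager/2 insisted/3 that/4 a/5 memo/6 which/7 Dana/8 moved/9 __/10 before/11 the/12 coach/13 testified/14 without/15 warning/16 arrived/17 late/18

The gap at 10 is the object of "moved", inside a relative clause.
The relative pronoun is "which" (word 7); it is bound by the head noun immediately before it.
Its filler is the head noun "memo", at word 6.

6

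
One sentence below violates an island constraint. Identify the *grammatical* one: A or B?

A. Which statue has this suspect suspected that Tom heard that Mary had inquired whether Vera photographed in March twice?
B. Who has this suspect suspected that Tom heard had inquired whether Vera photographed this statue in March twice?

In A, the wh-phrase is extracted from inside a wh-island (introduced by "whether"), which blocks movement.
In B, the extraction path crosses only that-complement boundaries, which are transparent.
So B is grammatical.

B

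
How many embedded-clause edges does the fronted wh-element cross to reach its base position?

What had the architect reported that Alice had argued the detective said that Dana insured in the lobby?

"what" is extracted from the object of "insured".
Boundaries crossed, outermost first: [that], [Ø], [that] — 3 in total.

3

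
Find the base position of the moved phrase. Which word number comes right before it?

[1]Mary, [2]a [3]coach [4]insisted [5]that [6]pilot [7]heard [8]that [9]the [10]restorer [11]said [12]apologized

11

The displaced element is "Mary" (word 1).
It is linked across 3 clause boundaries (Ø → that → Ø).
It functions as the subject of "apologized", so the gap sits immediately after word 11 ("said").
Base order: A coach insisted that pilot heard that the restorer said Mary apologized.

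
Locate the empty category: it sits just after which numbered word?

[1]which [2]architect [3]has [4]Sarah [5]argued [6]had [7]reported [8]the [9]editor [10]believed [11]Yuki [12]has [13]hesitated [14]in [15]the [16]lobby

The displaced element is "which architect" (word 2).
It is linked across 1 clause boundary (Ø).
It functions as the subject of "reported", so the gap sits immediately after word 5 ("argued").
Base order: Sarah has argued that which architect had reported the editor believed Yuki has hesitated in the lobby.

5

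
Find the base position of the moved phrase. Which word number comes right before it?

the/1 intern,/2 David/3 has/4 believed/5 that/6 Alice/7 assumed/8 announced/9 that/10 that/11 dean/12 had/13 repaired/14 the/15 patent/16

8

The displaced element is "the intern" (word 2).
It is linked across 2 clause boundaries (that → Ø).
It functions as the subject of "announced", so the gap sits immediately after word 8 ("assumed").
Base order: David has believed that Alice assumed that the intern announced that that dean had repaired the patent.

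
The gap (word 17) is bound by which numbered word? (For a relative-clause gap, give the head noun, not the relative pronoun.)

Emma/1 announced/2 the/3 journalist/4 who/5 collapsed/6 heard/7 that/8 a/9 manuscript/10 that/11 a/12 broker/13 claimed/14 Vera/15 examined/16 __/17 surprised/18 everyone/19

10

The gap at 17 is the object of "examined", inside a relative clause.
The relative pronoun is "that" (word 11); it is bound by the head noun immediately before it.
Its filler is the head noun "manuscript", at word 10.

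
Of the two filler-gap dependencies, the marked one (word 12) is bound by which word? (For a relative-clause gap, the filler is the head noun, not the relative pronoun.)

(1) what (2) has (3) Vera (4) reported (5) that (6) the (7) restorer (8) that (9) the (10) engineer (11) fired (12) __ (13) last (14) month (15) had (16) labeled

The marked gap is inside the relative clause, the direct object of "fired".
Its filler is the head noun "restorer" (via "that"), at word 7.
(The other dependency links word 1 to a gap after word 16.)

7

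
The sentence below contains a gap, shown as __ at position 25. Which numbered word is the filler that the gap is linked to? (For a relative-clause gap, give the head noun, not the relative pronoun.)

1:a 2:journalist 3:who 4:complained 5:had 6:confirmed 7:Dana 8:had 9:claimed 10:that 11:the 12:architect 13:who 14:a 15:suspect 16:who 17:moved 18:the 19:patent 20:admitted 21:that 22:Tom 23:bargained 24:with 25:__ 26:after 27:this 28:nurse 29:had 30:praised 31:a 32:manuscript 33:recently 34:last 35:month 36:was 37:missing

The gap at 25 is the prepositional object of "bargained", inside a relative clause.
The relative pronoun is "who" (word 13); it is bound by the head noun immediately before it.
Its filler is the head noun "architect", at word 12.

12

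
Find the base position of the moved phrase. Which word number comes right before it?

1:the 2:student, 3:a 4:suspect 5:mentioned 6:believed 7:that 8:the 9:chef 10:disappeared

The displaced element is "the student" (word 2).
It is linked across 1 clause boundary (Ø).
It functions as the subject of "believed", so the gap sits immediately after word 5 ("mentioned").
Base order: A suspect mentioned that the student believed that the chef disappeared.

5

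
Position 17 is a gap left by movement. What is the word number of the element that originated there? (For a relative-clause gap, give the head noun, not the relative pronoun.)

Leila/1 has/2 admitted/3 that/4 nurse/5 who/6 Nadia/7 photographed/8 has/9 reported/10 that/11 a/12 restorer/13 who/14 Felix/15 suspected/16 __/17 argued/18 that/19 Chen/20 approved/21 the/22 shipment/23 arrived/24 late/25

The gap at 17 is the subject of "argued", inside a relative clause.
The relative pronoun is "who" (word 14); it is bound by the head noun immediately before it.
Its filler is the head noun "restorer", at word 13.

13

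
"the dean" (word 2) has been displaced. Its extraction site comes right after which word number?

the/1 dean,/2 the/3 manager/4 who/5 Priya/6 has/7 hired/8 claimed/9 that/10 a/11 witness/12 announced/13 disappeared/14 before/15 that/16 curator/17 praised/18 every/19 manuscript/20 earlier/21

13

The displaced element is "the dean" (word 2).
It is linked across 2 clause boundaries (that → Ø).
It functions as the subject of "disappeared", so the gap sits immediately after word 13 ("announced").
Base order: The manager who Priya has hired claimed that a witness announced that the dean disappeared before that curator praised every manuscript earlier.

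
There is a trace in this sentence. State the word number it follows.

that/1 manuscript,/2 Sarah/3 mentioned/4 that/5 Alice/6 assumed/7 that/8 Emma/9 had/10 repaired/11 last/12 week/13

The displaced element is "that manuscript" (word 2).
It is linked across 2 clause boundaries (that → that).
It functions as the direct object of "repaired", so the gap sits immediately after word 11 ("repaired").
Base order: Sarah mentioned that Alice assumed that Emma had repaired that manuscript last week.

11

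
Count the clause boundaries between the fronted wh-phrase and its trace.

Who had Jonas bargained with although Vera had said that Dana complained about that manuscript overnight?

"who" originates inside the matrix clause — no clause boundary is crossed.

0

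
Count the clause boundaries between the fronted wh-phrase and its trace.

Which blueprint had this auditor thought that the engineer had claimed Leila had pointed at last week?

"which blueprint" is extracted from the PP object of "pointed".
Boundaries crossed, outermost first: [that], [Ø] — 2 in total.

2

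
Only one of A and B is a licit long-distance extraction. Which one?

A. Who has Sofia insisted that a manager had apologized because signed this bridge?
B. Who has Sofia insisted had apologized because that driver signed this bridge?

B

In A, the wh-phrase is extracted from inside an adjunct island (introduced by "because"), which blocks movement.
In B, the extraction path crosses only that-complement boundaries, which are transparent.
So B is grammatical.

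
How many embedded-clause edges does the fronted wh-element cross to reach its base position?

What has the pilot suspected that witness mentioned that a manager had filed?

"what" is extracted from the object of "filed".
Boundaries crossed, outermost first: [Ø], [that] — 2 in total.

2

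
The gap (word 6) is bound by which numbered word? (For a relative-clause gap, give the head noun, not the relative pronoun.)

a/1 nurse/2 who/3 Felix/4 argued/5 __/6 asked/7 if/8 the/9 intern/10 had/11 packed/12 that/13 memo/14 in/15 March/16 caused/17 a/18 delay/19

The gap at 6 is the subject of "asked", inside a relative clause.
The relative pronoun is "who" (word 3); it is bound by the head noun immediately before it.
Its filler is the head noun "nurse", at word 2.

2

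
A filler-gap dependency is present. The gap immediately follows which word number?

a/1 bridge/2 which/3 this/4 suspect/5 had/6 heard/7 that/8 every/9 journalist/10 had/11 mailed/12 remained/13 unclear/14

12

The displaced element is "a bridge" (word 2).
It is linked across 1 clause boundary (that).
It functions as the direct object of "mailed", so the gap sits immediately after word 12 ("mailed").
Base order: This suspect had heard that every journalist had mailed a bridge.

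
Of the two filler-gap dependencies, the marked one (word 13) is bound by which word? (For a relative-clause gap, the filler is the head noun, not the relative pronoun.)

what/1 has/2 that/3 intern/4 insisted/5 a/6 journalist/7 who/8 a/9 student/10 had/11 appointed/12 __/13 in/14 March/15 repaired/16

7

The marked gap is inside the relative clause, the direct object of "appointed".
Its filler is the head noun "journalist" (via "who"), at word 7.
(The other dependency links word 1 to a gap after word 16.)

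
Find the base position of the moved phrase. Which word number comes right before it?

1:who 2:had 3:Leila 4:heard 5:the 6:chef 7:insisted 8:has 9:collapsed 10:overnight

7

The displaced element is "who" (word 1).
It is linked across 2 clause boundaries (Ø → Ø).
It functions as the subject of "collapsed", so the gap sits immediately after word 7 ("insisted").
Base order: Leila had heard the chef insisted that who has collapsed overnight.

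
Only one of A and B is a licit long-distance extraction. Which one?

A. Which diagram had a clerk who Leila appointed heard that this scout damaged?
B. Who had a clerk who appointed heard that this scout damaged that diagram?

In B, the wh-phrase is extracted from inside a complex-NP island (relative clause) (introduced by "who"), which blocks movement.
In A, the extraction path crosses only that-complement boundaries, which are transparent.
So A is grammatical.

A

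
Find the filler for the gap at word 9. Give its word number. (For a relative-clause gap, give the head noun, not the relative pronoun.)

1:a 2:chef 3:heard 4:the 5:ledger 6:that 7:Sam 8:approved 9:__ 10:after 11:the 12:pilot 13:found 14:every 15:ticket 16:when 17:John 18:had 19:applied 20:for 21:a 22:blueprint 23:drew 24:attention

5

The gap at 9 is the object of "approved", inside a relative clause.
The relative pronoun is "that" (word 6); it is bound by the head noun immediately before it.
Its filler is the head noun "ledger", at word 5.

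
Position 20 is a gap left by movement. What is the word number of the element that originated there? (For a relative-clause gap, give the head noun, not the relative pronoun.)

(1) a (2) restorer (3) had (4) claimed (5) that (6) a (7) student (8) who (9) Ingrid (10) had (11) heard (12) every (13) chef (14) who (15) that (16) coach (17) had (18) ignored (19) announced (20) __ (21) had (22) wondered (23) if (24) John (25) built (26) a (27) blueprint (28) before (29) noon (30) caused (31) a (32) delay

7

The gap at 20 is the subject of "wondered", inside a relative clause.
The relative pronoun is "who" (word 8); it is bound by the head noun immediately before it.
Its filler is the head noun "student", at word 7.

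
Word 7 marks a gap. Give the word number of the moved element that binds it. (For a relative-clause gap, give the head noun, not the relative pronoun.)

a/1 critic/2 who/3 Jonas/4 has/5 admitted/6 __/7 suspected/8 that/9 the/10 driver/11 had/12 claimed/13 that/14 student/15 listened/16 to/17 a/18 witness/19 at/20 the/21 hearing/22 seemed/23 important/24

The gap at 7 is the subject of "suspected", inside a relative clause.
The relative pronoun is "who" (word 3); it is bound by the head noun immediately before it.
Its filler is the head noun "critic", at word 2.

2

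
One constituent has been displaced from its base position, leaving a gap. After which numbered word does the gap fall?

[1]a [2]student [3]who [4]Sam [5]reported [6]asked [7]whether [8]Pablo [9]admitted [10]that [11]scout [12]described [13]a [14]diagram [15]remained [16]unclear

5

The displaced element is "a student" (word 2).
It is linked across 1 clause boundary (Ø).
It functions as the subject of "asked", so the gap sits immediately after word 5 ("reported").
Base order: Sam reported that a student asked whether Pablo admitted that scout described a diagram.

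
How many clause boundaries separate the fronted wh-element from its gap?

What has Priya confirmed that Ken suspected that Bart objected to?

"what" is extracted from the PP object of "objected".
Boundaries crossed, outermost first: [that], [that] — 2 in total.

2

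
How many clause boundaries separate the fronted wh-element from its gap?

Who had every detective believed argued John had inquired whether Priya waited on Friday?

"who" is extracted from the subject of "argued".
Boundaries crossed, outermost first: [Ø] — 1 in total.

1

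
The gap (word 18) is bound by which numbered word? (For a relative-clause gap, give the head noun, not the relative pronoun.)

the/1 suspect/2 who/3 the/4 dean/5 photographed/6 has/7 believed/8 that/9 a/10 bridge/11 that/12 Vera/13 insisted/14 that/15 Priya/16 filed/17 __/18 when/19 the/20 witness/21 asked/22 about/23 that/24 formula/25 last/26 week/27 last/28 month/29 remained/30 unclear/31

11

The gap at 18 is the object of "filed", inside a relative clause.
The relative pronoun is "that" (word 12); it is bound by the head noun immediately before it.
Its filler is the head noun "bridge", at word 11.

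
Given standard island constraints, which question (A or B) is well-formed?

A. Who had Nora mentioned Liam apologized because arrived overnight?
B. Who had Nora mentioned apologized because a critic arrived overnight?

In A, the wh-phrase is extracted from inside an adjunct island (introduced by "because"), which blocks movement.
In B, the extraction path crosses only that-complement boundaries, which are transparent.
So B is grammatical.

B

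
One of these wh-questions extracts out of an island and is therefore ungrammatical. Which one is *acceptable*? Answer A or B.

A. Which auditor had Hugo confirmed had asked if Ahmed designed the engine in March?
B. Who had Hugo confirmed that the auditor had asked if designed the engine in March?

A

In B, the wh-phrase is extracted from inside a wh-island (introduced by "if"), which blocks movement.
In A, the extraction path crosses only that-complement boundaries, which are transparent.
So A is grammatical.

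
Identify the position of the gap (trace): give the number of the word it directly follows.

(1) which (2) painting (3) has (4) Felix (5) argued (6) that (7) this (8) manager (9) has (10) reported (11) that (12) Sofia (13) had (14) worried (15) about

15

The displaced element is "which painting" (word 2).
It is linked across 2 clause boundaries (that → that).
It functions as the object of the preposition "about" of "worried", so the gap sits immediately after word 15 ("about").
Base order: Felix has argued that this manager has reported that Sofia had worried about which painting.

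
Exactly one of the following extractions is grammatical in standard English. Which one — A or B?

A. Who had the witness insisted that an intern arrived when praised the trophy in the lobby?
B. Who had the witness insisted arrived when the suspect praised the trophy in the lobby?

In A, the wh-phrase is extracted from inside an adjunct island (introduced by "when"), which blocks movement.
In B, the extraction path crosses only that-complement boundaries, which are transparent.
So B is grammatical.

B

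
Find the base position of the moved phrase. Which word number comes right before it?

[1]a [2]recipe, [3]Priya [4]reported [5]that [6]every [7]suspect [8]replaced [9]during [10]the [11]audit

The displaced element is "a recipe" (word 2).
It is linked across 1 clause boundary (that).
It functions as the direct object of "replaced", so the gap sits immediately after word 8 ("replaced").
Base order: Priya reported that every suspect replaced a recipe during the audit.

8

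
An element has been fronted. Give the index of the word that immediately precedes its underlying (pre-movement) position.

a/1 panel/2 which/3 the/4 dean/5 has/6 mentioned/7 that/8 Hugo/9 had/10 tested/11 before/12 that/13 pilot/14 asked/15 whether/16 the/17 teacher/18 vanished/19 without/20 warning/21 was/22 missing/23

11

The displaced element is "a panel" (word 2).
It is linked across 1 clause boundary (that).
It functions as the direct object of "tested", so the gap sits immediately after word 11 ("tested").
Base order: The dean has mentioned that Hugo had tested a panel before that pilot asked whether the teacher vanished without warning.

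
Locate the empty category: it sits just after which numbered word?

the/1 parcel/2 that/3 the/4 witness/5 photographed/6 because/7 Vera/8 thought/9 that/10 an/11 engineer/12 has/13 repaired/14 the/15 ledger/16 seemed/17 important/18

6

The displaced element is "the parcel" (word 2).
It functions as the direct object of "photographed", so the gap sits immediately after word 6 ("photographed").
Base order: The witness photographed the parcel because Vera thought that an engineer has repaired the ledger.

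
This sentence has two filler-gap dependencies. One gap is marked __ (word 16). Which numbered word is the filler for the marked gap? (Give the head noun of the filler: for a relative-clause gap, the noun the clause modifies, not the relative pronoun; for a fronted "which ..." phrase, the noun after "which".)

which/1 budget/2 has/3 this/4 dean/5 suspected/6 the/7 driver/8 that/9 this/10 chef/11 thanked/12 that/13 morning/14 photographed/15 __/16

The marked gap is the direct object of "photographed".
Its filler is the fronted wh-phrase "which budget", at word 2.
(The other dependency links word 8 to a gap after word 12.)

2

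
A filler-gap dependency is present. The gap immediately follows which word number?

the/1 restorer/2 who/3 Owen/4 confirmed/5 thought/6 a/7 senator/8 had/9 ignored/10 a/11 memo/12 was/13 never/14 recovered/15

5

The displaced element is "the restorer" (word 2).
It is linked across 1 clause boundary (Ø).
It functions as the subject of "thought", so the gap sits immediately after word 5 ("confirmed").
Base order: Owen confirmed that the restorer thought a senator had ignored a memo.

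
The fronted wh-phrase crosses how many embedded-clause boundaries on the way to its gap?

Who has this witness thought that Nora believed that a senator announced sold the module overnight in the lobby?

3

"who" is extracted from the subject of "sold".
Boundaries crossed, outermost first: [that], [that], [Ø] — 3 in total.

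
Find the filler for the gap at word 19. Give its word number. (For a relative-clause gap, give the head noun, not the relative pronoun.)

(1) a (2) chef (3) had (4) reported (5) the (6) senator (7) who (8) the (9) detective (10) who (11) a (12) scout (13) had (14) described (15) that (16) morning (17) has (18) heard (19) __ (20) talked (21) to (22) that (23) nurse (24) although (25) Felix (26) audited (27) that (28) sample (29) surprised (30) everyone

6

The gap at 19 is the subject of "talked", inside a relative clause.
The relative pronoun is "who" (word 7); it is bound by the head noun immediately before it.
Its filler is the head noun "senator", at word 6.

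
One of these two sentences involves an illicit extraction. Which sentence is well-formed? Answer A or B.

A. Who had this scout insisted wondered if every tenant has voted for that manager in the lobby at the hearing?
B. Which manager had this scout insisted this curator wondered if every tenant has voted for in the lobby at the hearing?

A

In B, the wh-phrase is extracted from inside a wh-island (introduced by "if"), which blocks movement.
In A, the extraction path crosses only that-complement boundaries, which are transparent.
So A is grammatical.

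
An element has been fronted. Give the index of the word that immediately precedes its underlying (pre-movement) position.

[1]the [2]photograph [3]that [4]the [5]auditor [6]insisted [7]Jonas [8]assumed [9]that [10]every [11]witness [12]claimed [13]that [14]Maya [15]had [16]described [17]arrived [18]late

16

The displaced element is "the photograph" (word 2).
It is linked across 3 clause boundaries (Ø → that → that).
It functions as the direct object of "described", so the gap sits immediately after word 16 ("described").
Base order: The auditor insisted Jonas assumed that every witness claimed that Maya had described the photograph.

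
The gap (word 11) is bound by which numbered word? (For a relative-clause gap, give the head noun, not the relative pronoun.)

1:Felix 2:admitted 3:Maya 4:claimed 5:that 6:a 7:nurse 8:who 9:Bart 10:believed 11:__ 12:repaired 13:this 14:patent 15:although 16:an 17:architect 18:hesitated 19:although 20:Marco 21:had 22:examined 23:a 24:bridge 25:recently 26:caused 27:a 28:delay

7

The gap at 11 is the subject of "repaired", inside a relative clause.
The relative pronoun is "who" (word 8); it is bound by the head noun immediately before it.
Its filler is the head noun "nurse", at word 7.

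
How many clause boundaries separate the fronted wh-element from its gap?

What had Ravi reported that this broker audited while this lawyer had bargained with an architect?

1

"what" is extracted from the object of "audited".
Boundaries crossed, outermost first: [that] — 1 in total.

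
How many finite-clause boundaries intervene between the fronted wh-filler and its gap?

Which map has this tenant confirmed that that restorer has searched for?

"which map" is extracted from the PP object of "searched".
Boundaries crossed, outermost first: [that] — 1 in total.

1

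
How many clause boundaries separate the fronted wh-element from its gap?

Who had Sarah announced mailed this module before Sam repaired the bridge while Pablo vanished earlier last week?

"who" is extracted from the subject of "mailed".
Boundaries crossed, outermost first: [Ø] — 1 in total.

1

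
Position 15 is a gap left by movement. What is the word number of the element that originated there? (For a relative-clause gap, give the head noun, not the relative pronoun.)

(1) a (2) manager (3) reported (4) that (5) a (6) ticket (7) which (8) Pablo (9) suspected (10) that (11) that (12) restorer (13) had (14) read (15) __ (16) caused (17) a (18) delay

6

The gap at 15 is the object of "read", inside a relative clause.
The relative pronoun is "which" (word 7); it is bound by the head noun immediately before it.
Its filler is the head noun "ticket", at word 6.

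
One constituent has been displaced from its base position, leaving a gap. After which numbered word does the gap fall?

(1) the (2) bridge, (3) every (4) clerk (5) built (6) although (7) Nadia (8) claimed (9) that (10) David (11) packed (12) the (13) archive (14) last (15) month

5

The displaced element is "the bridge" (word 2).
It functions as the direct object of "built", so the gap sits immediately after word 5 ("built").
Base order: Every clerk built the bridge although Nadia claimed that David packed the archive last month.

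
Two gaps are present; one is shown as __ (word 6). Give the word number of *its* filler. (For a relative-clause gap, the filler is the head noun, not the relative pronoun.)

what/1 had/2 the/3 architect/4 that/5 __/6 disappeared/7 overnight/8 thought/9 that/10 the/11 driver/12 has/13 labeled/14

4

The marked gap is inside the relative clause, the subject of "disappeared".
Its filler is the head noun "architect" (via "that"), at word 4.
(The other dependency links word 1 to a gap after word 14.)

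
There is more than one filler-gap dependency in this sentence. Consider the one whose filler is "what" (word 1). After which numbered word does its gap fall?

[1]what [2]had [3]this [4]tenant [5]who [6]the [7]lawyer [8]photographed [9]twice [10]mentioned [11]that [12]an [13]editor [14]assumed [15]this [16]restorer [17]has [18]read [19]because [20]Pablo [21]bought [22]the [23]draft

The displaced element is "what" (word 1).
It is linked across 2 clause boundaries (that → Ø).
It functions as the direct object of "read", so the gap sits immediately after word 18 ("read").
Base order: This tenant who the lawyer photographed twice had mentioned that an editor assumed this restorer has read what because Pablo bought the draft.

18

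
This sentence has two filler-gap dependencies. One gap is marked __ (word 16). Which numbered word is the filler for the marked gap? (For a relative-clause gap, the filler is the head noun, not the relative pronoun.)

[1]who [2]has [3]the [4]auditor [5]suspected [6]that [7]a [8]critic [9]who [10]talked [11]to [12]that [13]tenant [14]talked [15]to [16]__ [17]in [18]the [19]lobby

The marked gap is the object of the preposition "to" of "talked".
Its filler is the fronted wh-phrase "who", at word 1.
(The other dependency links word 8 to a gap after word 9.)

1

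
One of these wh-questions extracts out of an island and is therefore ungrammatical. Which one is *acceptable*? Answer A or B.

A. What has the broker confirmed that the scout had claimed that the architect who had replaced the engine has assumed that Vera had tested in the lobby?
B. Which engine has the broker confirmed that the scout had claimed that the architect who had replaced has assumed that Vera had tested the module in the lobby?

A

In B, the wh-phrase is extracted from inside a complex-NP island (relative clause) (introduced by "who"), which blocks movement.
In A, the extraction path crosses only that-complement boundaries, which are transparent.
So A is grammatical.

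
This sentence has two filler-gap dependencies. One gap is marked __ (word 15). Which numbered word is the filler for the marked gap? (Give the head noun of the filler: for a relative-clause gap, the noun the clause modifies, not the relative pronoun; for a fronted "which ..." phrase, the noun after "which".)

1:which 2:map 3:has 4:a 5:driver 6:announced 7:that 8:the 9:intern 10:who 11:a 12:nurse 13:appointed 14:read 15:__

2

The marked gap is the direct object of "read".
Its filler is the fronted wh-phrase "which map", at word 2.
(The other dependency links word 9 to a gap after word 13.)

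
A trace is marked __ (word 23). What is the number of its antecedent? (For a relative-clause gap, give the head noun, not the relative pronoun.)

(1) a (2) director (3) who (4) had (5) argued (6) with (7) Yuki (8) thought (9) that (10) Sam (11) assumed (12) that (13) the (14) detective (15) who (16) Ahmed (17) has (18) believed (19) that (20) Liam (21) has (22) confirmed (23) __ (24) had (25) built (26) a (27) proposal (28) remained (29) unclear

14

The gap at 23 is the subject of "built", inside a relative clause.
The relative pronoun is "who" (word 15); it is bound by the head noun immediately before it.
Its filler is the head noun "detective", at word 14.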